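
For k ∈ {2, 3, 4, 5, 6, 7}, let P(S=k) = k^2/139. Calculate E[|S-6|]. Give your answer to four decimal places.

1.0719

E[|S-6|] = Σ |s-6|·P(S=s)
 = 4·4/139 + 3·9/139 + 2·16/139 + 1·25/139 + 0·36/139 + 1·49/139
 = 16/139 + 27/139 + 32/139 + 25/139 + 0 + 49/139
 = 149/139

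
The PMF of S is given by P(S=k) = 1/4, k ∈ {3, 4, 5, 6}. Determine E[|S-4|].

1

E[|S-4|] = Σ |s-4|·P(S=s)
 = 1·1/4 + 0·1/4 + 1·1/4 + 2·1/4
 = 1/4 + 0 + 1/4 + 1/2
 = 1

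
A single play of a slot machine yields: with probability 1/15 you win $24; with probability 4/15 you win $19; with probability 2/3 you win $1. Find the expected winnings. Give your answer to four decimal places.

E[payout] = 24·1/15 + 19·4/15 + 1·2/3
 = 8/5 + 76/15 + 2/3
 = 22/3

7.3333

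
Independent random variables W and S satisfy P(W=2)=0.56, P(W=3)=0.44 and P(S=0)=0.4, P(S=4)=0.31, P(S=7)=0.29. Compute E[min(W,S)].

1.464

E[min(W,S)] = Σ_w Σ_s min(w,s) · P(W=w)P(S=s)
 = 0·0.224 + 2·0.1736 + 2·0.1624 + 0·0.176 + 3·0.1364 + 3·0.1276
 = 0 + 0.3472 + 0.3248 + 0 + 0.4092 + 0.3828
 = 1.464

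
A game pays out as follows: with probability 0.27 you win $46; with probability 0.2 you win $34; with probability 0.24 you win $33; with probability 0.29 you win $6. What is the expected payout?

28.88

E[payout] = 46·0.27 + 34·0.2 + 33·0.24 + 6·0.29
 = 12.42 + 6.8 + 7.92 + 1.74
 = 28.88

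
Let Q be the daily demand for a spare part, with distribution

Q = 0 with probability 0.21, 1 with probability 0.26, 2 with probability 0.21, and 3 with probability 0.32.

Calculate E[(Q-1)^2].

E[(Q-1)^2] = Σ (q-1)^2·P(Q=q)
 = 1·0.21 + 0·0.26 + 1·0.21 + 4·0.32
 = 0.21 + 0 + 0.21 + 1.28
 = 1.7

1.7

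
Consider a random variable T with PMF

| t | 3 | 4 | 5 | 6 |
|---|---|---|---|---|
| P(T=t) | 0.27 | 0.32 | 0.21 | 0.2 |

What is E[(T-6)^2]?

3.92

E[(T-6)^2] = Σ (t-6)^2·P(T=t)
 = 9·0.27 + 4·0.32 + 1·0.21 + 0·0.2
 = 2.43 + 1.28 + 0.21 + 0
 = 3.92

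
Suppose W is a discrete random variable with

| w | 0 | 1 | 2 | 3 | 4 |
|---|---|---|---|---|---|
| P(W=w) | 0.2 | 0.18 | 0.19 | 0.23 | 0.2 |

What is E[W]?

2.05

E[W] = Σ w·P(W=w)
 = 0·0.2 + 1·0.18 + 2·0.19 + 3·0.23 + 4·0.2
 = 0 + 0.18 + 0.38 + 0.69 + 0.8
 = 2.05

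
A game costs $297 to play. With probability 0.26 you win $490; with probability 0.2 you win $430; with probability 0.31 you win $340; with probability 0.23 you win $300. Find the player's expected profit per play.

E[payout] = 490·0.26 + 430·0.2 + 340·0.31 + 300·0.23
 = 127.4 + 86 + 105.4 + 69
 = 387.8
Net = 387.8 - 297 = 90.8

90.8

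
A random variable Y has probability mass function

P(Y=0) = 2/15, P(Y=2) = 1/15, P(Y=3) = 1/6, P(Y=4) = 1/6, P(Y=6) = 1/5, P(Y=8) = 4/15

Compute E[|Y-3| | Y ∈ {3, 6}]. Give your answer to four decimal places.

P(Y ∈ {3, 6}) = 1/6 + 1/5 = 11/30.
E[|Y-3| | Y ∈ {3, 6}] = [0·1/6 + 3·1/5] / (11/30)
 = 3/5 / (11/30)
 = 18/11

1.6364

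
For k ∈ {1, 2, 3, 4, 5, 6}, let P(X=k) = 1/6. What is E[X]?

E[X] = Σ x·P(X=x)
 = 1·1/6 + 2·1/6 + 3·1/6 + 4·1/6 + 5·1/6 + 6·1/6
 = 1/6 + 1/3 + 1/2 + 2/3 + 5/6 + 1
 = 7/2

3.5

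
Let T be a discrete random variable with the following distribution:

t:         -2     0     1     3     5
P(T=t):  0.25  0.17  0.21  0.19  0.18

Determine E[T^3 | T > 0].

48

P(T > 0) = 0.21 + 0.19 + 0.18 = 0.58.
E[T^3 | T > 0] = [1·0.21 + 27·0.19 + 125·0.18] / 0.58
 = 27.84 / 0.58
 = 48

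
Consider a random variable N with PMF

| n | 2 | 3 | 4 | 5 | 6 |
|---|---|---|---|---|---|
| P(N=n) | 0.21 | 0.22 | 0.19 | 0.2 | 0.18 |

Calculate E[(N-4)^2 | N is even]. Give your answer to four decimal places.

2.6897

P(N is even) = 0.21 + 0.19 + 0.18 = 0.58.
E[(N-4)^2 | N is even] = [4·0.21 + 0·0.19 + 4·0.18] / 0.58
 = 1.56 / 0.58
 = 78/29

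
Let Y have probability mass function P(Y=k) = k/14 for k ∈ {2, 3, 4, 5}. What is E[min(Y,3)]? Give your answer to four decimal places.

2.8571

E[min(Y,3)] = Σ min(y,3)·P(Y=y)
 = 2·1/7 + 3·3/14 + 3·2/7 + 3·5/14
 = 2/7 + 9/14 + 6/7 + 15/14
 = 20/7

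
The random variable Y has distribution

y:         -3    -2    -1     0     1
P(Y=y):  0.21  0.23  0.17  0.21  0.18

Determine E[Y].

-1.08

E[Y] = Σ y·P(Y=y)
 = (-3)·0.21 + (-2)·0.23 + (-1)·0.17 + 0·0.21 + 1·0.18
 = (-0.63) + (-0.46) + (-0.17) + 0 + 0.18
 = -1.08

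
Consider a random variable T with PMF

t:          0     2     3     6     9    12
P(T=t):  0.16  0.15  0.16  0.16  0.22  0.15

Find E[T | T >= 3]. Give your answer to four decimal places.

7.5652

P(T >= 3) = 0.16 + 0.16 + 0.22 + 0.15 = 0.69.
E[T | T >= 3] = [3·0.16 + 6·0.16 + 9·0.22 + 12·0.15] / 0.69
 = 5.22 / 0.69
 = 174/23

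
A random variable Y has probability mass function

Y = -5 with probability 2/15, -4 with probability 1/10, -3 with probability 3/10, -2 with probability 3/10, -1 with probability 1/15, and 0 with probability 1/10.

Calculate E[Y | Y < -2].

P(Y < -2) = 2/15 + 1/10 + 3/10 = 8/15.
E[Y | Y < -2] = [(-5)·2/15 + (-4)·1/10 + (-3)·3/10] / (8/15)
 = -59/30 / (8/15)
 = -59/16

-3.6875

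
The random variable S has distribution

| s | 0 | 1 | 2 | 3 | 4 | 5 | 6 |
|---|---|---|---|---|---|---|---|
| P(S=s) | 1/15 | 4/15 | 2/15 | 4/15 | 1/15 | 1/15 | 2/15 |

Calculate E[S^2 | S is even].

P(S is even) = 1/15 + 2/15 + 1/15 + 2/15 = 2/5.
E[S^2 | S is even] = [0·1/15 + 4·2/15 + 16·1/15 + 36·2/15] / (2/5)
 = 32/5 / (2/5)
 = 16

16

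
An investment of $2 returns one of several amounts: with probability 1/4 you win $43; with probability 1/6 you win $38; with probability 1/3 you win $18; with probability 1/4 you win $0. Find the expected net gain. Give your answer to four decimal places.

E[payout] = 43·1/4 + 38·1/6 + 18·1/3 + 0·1/4
 = 43/4 + 19/3 + 6 + 0
 = 277/12
Net = 277/12 - 2 = 253/12

21.0833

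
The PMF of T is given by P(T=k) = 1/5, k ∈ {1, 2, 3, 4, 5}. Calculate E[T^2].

11

E[T^2] = Σ t^2·P(T=t)
 = 1·1/5 + 4·1/5 + 9·1/5 + 16·1/5 + 25·1/5
 = 1/5 + 4/5 + 9/5 + 16/5 + 5
 = 11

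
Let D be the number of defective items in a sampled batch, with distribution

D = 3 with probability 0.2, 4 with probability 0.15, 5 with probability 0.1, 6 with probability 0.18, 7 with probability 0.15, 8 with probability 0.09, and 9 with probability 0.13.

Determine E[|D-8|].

2.54

E[|D-8|] = Σ |d-8|·P(D=d)
 = 5·0.2 + 4·0.15 + 3·0.1 + 2·0.18 + 1·0.15 + 0·0.09 + 1·0.13
 = 1 + 0.6 + 0.3 + 0.36 + 0.15 + 0 + 0.13
 = 2.54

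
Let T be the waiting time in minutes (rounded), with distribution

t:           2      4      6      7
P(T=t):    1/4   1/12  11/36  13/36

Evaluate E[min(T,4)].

E[min(T,4)] = Σ min(t,4)·P(T=t)
 = 2·1/4 + 4·1/12 + 4·11/36 + 4·13/36
 = 1/2 + 1/3 + 11/9 + 13/9
 = 7/2

3.5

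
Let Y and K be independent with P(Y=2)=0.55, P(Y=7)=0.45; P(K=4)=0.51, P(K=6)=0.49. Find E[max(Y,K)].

E[max(Y,K)] = Σ_y Σ_k max(y,k) · P(Y=y)P(K=k)
 = 4·0.2805 + 6·0.2695 + 7·0.2295 + 7·0.2205
 = 1.122 + 1.617 + 1.6065 + 1.5435
 = 5.889

5.889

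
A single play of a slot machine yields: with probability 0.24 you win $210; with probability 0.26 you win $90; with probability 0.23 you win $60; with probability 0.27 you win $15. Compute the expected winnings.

E[payout] = 210·0.24 + 90·0.26 + 60·0.23 + 15·0.27
 = 50.4 + 23.4 + 13.8 + 4.05
 = 91.65

91.65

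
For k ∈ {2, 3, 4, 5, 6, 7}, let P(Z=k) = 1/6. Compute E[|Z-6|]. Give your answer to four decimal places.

E[|Z-6|] = Σ |z-6|·P(Z=z)
 = 4·1/6 + 3·1/6 + 2·1/6 + 1·1/6 + 0·1/6 + 1·1/6
 = 2/3 + 1/2 + 1/3 + 1/6 + 0 + 1/6
 = 11/6

1.8333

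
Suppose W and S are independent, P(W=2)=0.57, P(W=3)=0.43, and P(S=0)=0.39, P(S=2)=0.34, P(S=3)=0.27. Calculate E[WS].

E[WS] = Σ_w Σ_s ws · P(W=w)P(S=s)
 = 0·0.2223 + 4·0.1938 + 6·0.1539 + 0·0.1677 + 6·0.1462 + 9·0.1161
 = 0 + 0.7752 + 0.9234 + 0 + 0.8772 + 1.0449
 = 3.6207

3.6207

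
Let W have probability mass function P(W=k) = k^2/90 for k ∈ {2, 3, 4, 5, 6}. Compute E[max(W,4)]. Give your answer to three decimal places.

5.078

E[max(W,4)] = Σ max(w,4)·P(W=w)
 = 4·2/45 + 4·1/10 + 4·8/45 + 5·5/18 + 6·2/5
 = 8/45 + 2/5 + 32/45 + 25/18 + 12/5
 = 457/90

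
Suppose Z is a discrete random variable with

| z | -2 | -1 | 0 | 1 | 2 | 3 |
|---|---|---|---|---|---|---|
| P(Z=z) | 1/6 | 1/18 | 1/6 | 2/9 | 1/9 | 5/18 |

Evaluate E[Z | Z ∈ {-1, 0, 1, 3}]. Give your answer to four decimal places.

P(Z ∈ {-1, 0, 1, 3}) = 1/18 + 1/6 + 2/9 + 5/18 = 13/18.
E[Z | Z ∈ {-1, 0, 1, 3}] = [(-1)·1/18 + 0·1/6 + 1·2/9 + 3·5/18] / (13/18)
 = 1 / (13/18)
 = 18/13

1.3846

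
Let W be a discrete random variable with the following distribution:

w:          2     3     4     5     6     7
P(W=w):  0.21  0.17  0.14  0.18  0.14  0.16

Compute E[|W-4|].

E[|W-4|] = Σ |w-4|·P(W=w)
 = 2·0.21 + 1·0.17 + 0·0.14 + 1·0.18 + 2·0.14 + 3·0.16
 = 0.42 + 0.17 + 0 + 0.18 + 0.28 + 0.48
 = 1.53

1.53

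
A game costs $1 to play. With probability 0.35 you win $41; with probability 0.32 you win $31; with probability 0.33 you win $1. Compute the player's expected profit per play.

23.6

E[payout] = 41·0.35 + 31·0.32 + 1·0.33
 = 14.35 + 9.92 + 0.33
 = 24.6
Net = 24.6 - 1 = 23.6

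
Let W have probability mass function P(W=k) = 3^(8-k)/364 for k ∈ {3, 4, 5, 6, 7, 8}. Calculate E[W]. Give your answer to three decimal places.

3.492

E[W] = Σ w·P(W=w)
 = 3·243/364 + 4·81/364 + 5·27/364 + 6·9/364 + 7·3/364 + 8·1/364
 = 729/364 + 81/91 + 135/364 + 27/182 + 3/52 + 2/91
 = 1271/364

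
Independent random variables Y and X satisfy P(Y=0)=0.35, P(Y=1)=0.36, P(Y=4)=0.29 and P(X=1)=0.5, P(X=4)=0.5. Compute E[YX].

3.8

E[YX] = Σ_y Σ_x yx · P(Y=y)P(X=x)
 = 0·0.175 + 0·0.175 + 1·0.18 + 4·0.18 + 4·0.145 + 16·0.145
 = 0 + 0 + 0.18 + 0.72 + 0.58 + 2.32
 = 3.8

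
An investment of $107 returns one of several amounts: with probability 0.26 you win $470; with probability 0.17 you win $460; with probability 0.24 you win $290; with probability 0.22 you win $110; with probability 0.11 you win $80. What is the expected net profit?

E[payout] = 470·0.26 + 460·0.17 + 290·0.24 + 110·0.22 + 80·0.11
 = 122.2 + 78.2 + 69.6 + 24.2 + 8.8
 = 303
Net = 303 - 107 = 196

196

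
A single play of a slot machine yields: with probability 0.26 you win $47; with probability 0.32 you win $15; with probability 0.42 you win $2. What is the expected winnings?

17.86

E[payout] = 47·0.26 + 15·0.32 + 2·0.42
 = 12.22 + 4.8 + 0.84
 = 17.86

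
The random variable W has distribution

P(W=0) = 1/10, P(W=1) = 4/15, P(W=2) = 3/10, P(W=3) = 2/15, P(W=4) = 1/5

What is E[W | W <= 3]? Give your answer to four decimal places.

P(W <= 3) = 1/10 + 4/15 + 3/10 + 2/15 = 4/5.
E[W | W <= 3] = [0·1/10 + 1·4/15 + 2·3/10 + 3·2/15] / (4/5)
 = 19/15 / (4/5)
 = 19/12

1.5833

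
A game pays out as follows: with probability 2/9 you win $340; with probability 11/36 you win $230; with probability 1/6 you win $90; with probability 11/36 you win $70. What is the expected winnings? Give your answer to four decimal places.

182.2222

E[payout] = 340·2/9 + 230·11/36 + 90·1/6 + 70·11/36
 = 680/9 + 1265/18 + 15 + 385/18
 = 1640/9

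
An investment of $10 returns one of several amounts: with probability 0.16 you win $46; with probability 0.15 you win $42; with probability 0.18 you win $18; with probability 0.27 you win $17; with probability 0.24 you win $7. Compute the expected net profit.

E[payout] = 46·0.16 + 42·0.15 + 18·0.18 + 17·0.27 + 7·0.24
 = 7.36 + 6.3 + 3.24 + 4.59 + 1.68
 = 23.17
Net = 23.17 - 10 = 13.17

13.17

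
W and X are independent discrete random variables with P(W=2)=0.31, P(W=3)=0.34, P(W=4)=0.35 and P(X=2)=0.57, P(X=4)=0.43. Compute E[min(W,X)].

E[min(W,X)] = Σ_w Σ_x min(w,x) · P(W=w)P(X=x)
 = 2·0.1767 + 2·0.1333 + 2·0.1938 + 3·0.1462 + 2·0.1995 + 4·0.1505
 = 0.3534 + 0.2666 + 0.3876 + 0.4386 + 0.399 + 0.602
 = 2.4472

2.4472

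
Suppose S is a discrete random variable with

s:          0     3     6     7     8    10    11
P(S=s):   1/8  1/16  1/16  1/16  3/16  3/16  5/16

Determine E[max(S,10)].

10.3125

E[max(S,10)] = Σ max(s,10)·P(S=s)
 = 10·1/8 + 10·1/16 + 10·1/16 + 10·1/16 + 10·3/16 + 10·3/16 + 11·5/16
 = 5/4 + 5/8 + 5/8 + 5/8 + 15/8 + 15/8 + 55/16
 = 165/16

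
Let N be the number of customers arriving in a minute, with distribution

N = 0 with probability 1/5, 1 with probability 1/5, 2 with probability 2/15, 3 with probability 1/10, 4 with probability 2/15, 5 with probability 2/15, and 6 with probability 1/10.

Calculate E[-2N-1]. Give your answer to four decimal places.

-6.1333

E[-2N-1] = Σ (-2n-1)·P(N=n)
 = (-1)·1/5 + (-3)·1/5 + (-5)·2/15 + (-7)·1/10 + (-9)·2/15 + (-11)·2/15 + (-13)·1/10
 = (-1/5) + (-3/5) + (-2/3) + (-7/10) + (-6/5) + (-22/15) + (-13/10)
 = -92/15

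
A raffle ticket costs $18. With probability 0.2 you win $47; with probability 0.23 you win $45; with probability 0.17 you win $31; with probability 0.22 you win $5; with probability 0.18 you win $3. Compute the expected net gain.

8.66

E[payout] = 47·0.2 + 45·0.23 + 31·0.17 + 5·0.22 + 3·0.18
 = 9.4 + 10.35 + 5.27 + 1.1 + 0.54
 = 26.66
Net = 26.66 - 18 = 8.66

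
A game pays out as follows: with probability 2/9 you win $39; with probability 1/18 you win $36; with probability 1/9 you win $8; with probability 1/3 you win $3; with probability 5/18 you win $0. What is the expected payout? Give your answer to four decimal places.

E[payout] = 39·2/9 + 36·1/18 + 8·1/9 + 3·1/3 + 0·5/18
 = 26/3 + 2 + 8/9 + 1 + 0
 = 113/9

12.5556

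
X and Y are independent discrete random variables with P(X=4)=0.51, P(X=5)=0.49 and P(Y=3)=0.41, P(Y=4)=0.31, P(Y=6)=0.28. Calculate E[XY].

E[XY] = Σ_x Σ_y xy · P(X=x)P(Y=y)
 = 12·0.2091 + 16·0.1581 + 24·0.1428 + 15·0.2009 + 20·0.1519 + 30·0.1372
 = 2.5092 + 2.5296 + 3.4272 + 3.0135 + 3.038 + 4.116
 = 18.6335

18.6335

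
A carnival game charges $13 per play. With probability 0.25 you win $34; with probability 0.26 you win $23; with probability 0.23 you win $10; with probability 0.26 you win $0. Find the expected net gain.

3.78

E[payout] = 34·0.25 + 23·0.26 + 10·0.23 + 0·0.26
 = 8.5 + 5.98 + 2.3 + 0
 = 16.78
Net = 16.78 - 13 = 3.78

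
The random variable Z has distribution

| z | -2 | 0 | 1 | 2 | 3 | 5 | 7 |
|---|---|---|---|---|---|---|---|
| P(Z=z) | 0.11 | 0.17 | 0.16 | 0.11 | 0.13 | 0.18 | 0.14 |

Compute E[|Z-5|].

3.13

E[|Z-5|] = Σ |z-5|·P(Z=z)
 = 7·0.11 + 5·0.17 + 4·0.16 + 3·0.11 + 2·0.13 + 0·0.18 + 2·0.14
 = 0.77 + 0.85 + 0.64 + 0.33 + 0.26 + 0 + 0.28
 = 3.13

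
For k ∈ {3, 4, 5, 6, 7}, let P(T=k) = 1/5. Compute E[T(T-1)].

E[T(T-1)] = Σ t(t-1)·P(T=t)
 = 6·1/5 + 12·1/5 + 20·1/5 + 30·1/5 + 42·1/5
 = 6/5 + 12/5 + 4 + 6 + 42/5
 = 22

22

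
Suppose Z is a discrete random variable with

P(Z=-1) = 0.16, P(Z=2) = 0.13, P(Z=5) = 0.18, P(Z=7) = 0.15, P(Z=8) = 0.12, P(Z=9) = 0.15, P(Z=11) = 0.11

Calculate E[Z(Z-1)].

E[Z(Z-1)] = Σ z(z-1)·P(Z=z)
 = 2·0.16 + 2·0.13 + 20·0.18 + 42·0.15 + 56·0.12 + 72·0.15 + 110·0.11
 = 0.32 + 0.26 + 3.6 + 6.3 + 6.72 + 10.8 + 12.1
 = 40.1

40.1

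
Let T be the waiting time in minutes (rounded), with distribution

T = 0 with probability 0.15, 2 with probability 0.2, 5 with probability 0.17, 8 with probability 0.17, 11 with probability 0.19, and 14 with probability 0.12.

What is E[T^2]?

E[T^2] = Σ t^2·P(T=t)
 = 0·0.15 + 4·0.2 + 25·0.17 + 64·0.17 + 121·0.19 + 196·0.12
 = 0 + 0.8 + 4.25 + 10.88 + 22.99 + 23.52
 = 62.44

62.44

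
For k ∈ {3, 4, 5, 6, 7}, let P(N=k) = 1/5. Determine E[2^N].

E[2^N] = Σ 2^n·P(N=n)
 = 8·1/5 + 16·1/5 + 32·1/5 + 64·1/5 + 128·1/5
 = 8/5 + 16/5 + 32/5 + 64/5 + 128/5
 = 248/5

49.6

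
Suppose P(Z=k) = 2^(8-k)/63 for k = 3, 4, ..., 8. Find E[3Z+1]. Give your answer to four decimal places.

E[3Z+1] = Σ (3z+1)·P(Z=z)
 = 10·32/63 + 13·16/63 + 16·8/63 + 19·4/63 + 22·2/63 + 25·1/63
 = 320/63 + 208/63 + 128/63 + 76/63 + 44/63 + 25/63
 = 89/7

12.7143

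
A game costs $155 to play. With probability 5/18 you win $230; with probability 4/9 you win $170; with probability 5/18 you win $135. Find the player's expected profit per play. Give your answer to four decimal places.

E[payout] = 230·5/18 + 170·4/9 + 135·5/18
 = 575/9 + 680/9 + 75/2
 = 3185/18
Net = 3185/18 - 155 = 395/18

21.9444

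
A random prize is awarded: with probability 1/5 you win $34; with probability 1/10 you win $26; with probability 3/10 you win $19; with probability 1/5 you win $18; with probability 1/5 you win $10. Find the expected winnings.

E[payout] = 34·1/5 + 26·1/10 + 19·3/10 + 18·1/5 + 10·1/5
 = 34/5 + 13/5 + 57/10 + 18/5 + 2
 = 207/10

20.7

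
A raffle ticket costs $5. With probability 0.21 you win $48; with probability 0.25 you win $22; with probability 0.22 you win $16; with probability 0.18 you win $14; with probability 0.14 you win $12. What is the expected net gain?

18.3

E[payout] = 48·0.21 + 22·0.25 + 16·0.22 + 14·0.18 + 12·0.14
 = 10.08 + 5.5 + 3.52 + 2.52 + 1.68
 = 23.3
Net = 23.3 - 5 = 18.3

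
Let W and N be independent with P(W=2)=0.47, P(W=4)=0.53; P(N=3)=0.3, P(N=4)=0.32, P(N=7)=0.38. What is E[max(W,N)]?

4.999

E[max(W,N)] = Σ_w Σ_n max(w,n) · P(W=w)P(N=n)
 = 3·0.141 + 4·0.1504 + 7·0.1786 + 4·0.159 + 4·0.1696 + 7·0.2014
 = 0.423 + 0.6016 + 1.2502 + 0.636 + 0.6784 + 1.4098
 = 4.999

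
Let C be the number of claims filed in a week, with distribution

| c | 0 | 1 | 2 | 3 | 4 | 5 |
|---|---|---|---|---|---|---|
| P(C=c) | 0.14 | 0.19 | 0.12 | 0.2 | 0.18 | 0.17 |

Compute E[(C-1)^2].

5.4

E[(C-1)^2] = Σ (c-1)^2·P(C=c)
 = 1·0.14 + 0·0.19 + 1·0.12 + 4·0.2 + 9·0.18 + 16·0.17
 = 0.14 + 0 + 0.12 + 0.8 + 1.62 + 2.72
 = 5.4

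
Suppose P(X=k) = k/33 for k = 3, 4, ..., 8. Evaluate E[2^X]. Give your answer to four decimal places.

E[2^X] = Σ 2^x·P(X=x)
 = 8·1/11 + 16·4/33 + 32·5/33 + 64·2/11 + 128·7/33 + 256·8/33
 = 8/11 + 64/33 + 160/33 + 128/11 + 896/33 + 2048/33
 = 1192/11

108.3636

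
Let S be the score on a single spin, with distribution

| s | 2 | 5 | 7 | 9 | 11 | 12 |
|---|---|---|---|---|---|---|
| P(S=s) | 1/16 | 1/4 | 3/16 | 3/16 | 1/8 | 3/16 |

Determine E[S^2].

E[S^2] = Σ s^2·P(S=s)
 = 4·1/16 + 25·1/4 + 49·3/16 + 81·3/16 + 121·1/8 + 144·3/16
 = 1/4 + 25/4 + 147/16 + 243/16 + 121/8 + 27
 = 73

73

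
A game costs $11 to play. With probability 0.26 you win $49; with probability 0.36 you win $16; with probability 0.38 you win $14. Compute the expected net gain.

E[payout] = 49·0.26 + 16·0.36 + 14·0.38
 = 12.74 + 5.76 + 5.32
 = 23.82
Net = 23.82 - 11 = 12.82

12.82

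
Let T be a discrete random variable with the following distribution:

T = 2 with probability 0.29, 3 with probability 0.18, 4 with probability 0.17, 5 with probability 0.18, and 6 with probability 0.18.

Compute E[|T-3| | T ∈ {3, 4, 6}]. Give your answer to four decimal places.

1.3396

P(T ∈ {3, 4, 6}) = 0.18 + 0.17 + 0.18 = 0.53.
E[|T-3| | T ∈ {3, 4, 6}] = [0·0.18 + 1·0.17 + 3·0.18] / 0.53
 = 0.71 / 0.53
 = 71/53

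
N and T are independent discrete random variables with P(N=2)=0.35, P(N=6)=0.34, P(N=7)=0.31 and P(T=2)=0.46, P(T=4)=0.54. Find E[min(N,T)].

E[min(N,T)] = Σ_n Σ_t min(n,t) · P(N=n)P(T=t)
 = 2·0.161 + 2·0.189 + 2·0.1564 + 4·0.1836 + 2·0.1426 + 4·0.1674
 = 0.322 + 0.378 + 0.3128 + 0.7344 + 0.2852 + 0.6696
 = 2.702

2.702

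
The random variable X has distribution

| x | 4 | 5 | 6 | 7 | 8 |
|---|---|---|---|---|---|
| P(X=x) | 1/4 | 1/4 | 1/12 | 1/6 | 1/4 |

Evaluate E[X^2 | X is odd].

34.6

P(X is odd) = 1/4 + 1/6 = 5/12.
E[X^2 | X is odd] = [25·1/4 + 49·1/6] / (5/12)
 = 173/12 / (5/12)
 = 173/5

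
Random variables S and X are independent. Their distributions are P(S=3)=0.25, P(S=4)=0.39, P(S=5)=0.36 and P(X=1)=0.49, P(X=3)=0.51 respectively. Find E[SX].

8.3022

E[SX] = Σ_s Σ_x sx · P(S=s)P(X=x)
 = 3·0.1225 + 9·0.1275 + 4·0.1911 + 12·0.1989 + 5·0.1764 + 15·0.1836
 = 0.3675 + 1.1475 + 0.7644 + 2.3868 + 0.882 + 2.754
 = 8.3022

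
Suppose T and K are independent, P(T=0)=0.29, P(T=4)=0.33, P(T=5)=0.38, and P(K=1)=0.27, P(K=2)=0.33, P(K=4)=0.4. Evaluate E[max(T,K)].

E[max(T,K)] = Σ_t Σ_k max(t,k) · P(T=t)P(K=k)
 = 1·0.0783 + 2·0.0957 + 4·0.116 + 4·0.0891 + 4·0.1089 + 4·0.132 + 5·0.1026 + 5·0.1254 + 5·0.152
 = 0.0783 + 0.1914 + 0.464 + 0.3564 + 0.4356 + 0.528 + 0.513 + 0.627 + 0.76
 = 3.9537

3.9537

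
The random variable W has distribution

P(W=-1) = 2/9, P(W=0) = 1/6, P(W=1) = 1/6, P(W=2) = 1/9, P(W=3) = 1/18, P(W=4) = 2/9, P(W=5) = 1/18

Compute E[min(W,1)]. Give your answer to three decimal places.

0.389

E[min(W,1)] = Σ min(w,1)·P(W=w)
 = (-1)·2/9 + 0·1/6 + 1·1/6 + 1·1/9 + 1·1/18 + 1·2/9 + 1·1/18
 = (-2/9) + 0 + 1/6 + 1/9 + 1/18 + 2/9 + 1/18
 = 7/18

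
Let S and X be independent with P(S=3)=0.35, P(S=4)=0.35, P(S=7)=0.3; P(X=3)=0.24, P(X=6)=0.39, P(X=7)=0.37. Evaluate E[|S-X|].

2.078

E[|S-X|] = Σ_s Σ_x |s-x| · P(S=s)P(X=x)
 = 0·0.084 + 3·0.1365 + 4·0.1295 + 1·0.084 + 2·0.1365 + 3·0.1295 + 4·0.072 + 1·0.117 + 0·0.111
 = 0 + 0.4095 + 0.518 + 0.084 + 0.273 + 0.3885 + 0.288 + 0.117 + 0
 = 2.078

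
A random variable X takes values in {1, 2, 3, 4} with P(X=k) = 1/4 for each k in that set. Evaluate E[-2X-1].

-6

E[-2X-1] = Σ (-2x-1)·P(X=x)
 = (-3)·1/4 + (-5)·1/4 + (-7)·1/4 + (-9)·1/4
 = (-3/4) + (-5/4) + (-7/4) + (-9/4)
 = -6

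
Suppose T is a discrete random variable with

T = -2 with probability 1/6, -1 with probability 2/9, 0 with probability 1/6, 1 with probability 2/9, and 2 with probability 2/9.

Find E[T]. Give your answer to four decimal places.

E[T] = Σ t·P(T=t)
 = (-2)·1/6 + (-1)·2/9 + 0·1/6 + 1·2/9 + 2·2/9
 = (-1/3) + (-2/9) + 0 + 2/9 + 4/9
 = 1/9

0.1111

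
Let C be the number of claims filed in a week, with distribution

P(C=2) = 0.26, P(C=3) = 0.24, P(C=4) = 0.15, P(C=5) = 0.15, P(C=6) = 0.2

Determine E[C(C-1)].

12.76

E[C(C-1)] = Σ c(c-1)·P(C=c)
 = 2·0.26 + 6·0.24 + 12·0.15 + 20·0.15 + 30·0.2
 = 0.52 + 1.44 + 1.8 + 3 + 6
 = 12.76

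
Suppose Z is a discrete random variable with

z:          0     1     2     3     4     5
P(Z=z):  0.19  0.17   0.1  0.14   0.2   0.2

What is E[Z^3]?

42.55

E[Z^3] = Σ z^3·P(Z=z)
 = 0·0.19 + 1·0.17 + 8·0.1 + 27·0.14 + 64·0.2 + 125·0.2
 = 0 + 0.17 + 0.8 + 3.78 + 12.8 + 25
 = 42.55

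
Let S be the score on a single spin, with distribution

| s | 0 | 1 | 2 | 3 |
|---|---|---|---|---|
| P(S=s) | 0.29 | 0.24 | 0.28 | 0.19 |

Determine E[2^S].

E[2^S] = Σ 2^s·P(S=s)
 = 1·0.29 + 2·0.24 + 4·0.28 + 8·0.19
 = 0.29 + 0.48 + 1.12 + 1.52
 = 3.41

3.41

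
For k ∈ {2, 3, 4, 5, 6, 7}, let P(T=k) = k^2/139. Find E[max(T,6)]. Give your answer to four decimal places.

6.3525

E[max(T,6)] = Σ max(t,6)·P(T=t)
 = 6·4/139 + 6·9/139 + 6·16/139 + 6·25/139 + 6·36/139 + 7·49/139
 = 24/139 + 54/139 + 96/139 + 150/139 + 216/139 + 343/139
 = 883/139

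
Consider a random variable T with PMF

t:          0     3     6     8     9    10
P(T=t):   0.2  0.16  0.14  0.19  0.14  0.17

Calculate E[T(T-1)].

41.18

E[T(T-1)] = Σ t(t-1)·P(T=t)
 = 0·0.2 + 6·0.16 + 30·0.14 + 56·0.19 + 72·0.14 + 90·0.17
 = 0 + 0.96 + 4.2 + 10.64 + 10.08 + 15.3
 = 41.18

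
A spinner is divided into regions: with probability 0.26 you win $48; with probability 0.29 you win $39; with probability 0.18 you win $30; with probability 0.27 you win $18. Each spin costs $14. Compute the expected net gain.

E[payout] = 48·0.26 + 39·0.29 + 30·0.18 + 18·0.27
 = 12.48 + 11.31 + 5.4 + 4.86
 = 34.05
Net = 34.05 - 14 = 20.05

20.05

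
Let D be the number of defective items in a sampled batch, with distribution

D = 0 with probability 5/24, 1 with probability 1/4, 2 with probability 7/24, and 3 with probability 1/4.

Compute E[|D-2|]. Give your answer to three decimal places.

0.917

E[|D-2|] = Σ |d-2|·P(D=d)
 = 2·5/24 + 1·1/4 + 0·7/24 + 1·1/4
 = 5/12 + 1/4 + 0 + 1/4
 = 11/12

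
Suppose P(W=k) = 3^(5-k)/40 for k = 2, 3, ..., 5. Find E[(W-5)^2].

7.05

E[(W-5)^2] = Σ (w-5)^2·P(W=w)
 = 9·27/40 + 4·9/40 + 1·3/40 + 0·1/40
 = 243/40 + 9/10 + 3/40 + 0
 = 141/20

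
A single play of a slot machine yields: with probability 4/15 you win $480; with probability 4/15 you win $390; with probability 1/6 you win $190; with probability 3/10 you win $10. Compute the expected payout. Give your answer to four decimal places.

266.6667

E[payout] = 480·4/15 + 390·4/15 + 190·1/6 + 10·3/10
 = 128 + 104 + 95/3 + 3
 = 800/3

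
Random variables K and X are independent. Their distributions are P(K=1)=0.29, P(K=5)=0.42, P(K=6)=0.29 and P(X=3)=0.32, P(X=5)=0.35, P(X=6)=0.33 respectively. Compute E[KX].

E[KX] = Σ_k Σ_x kx · P(K=k)P(X=x)
 = 3·0.0928 + 5·0.1015 + 6·0.0957 + 15·0.1344 + 25·0.147 + 30·0.1386 + 18·0.0928 + 30·0.1015 + 36·0.0957
 = 0.2784 + 0.5075 + 0.5742 + 2.016 + 3.675 + 4.158 + 1.6704 + 3.045 + 3.4452
 = 19.3697

19.3697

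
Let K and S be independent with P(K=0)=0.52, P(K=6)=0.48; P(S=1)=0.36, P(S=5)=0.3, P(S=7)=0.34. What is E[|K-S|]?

E[|K-S|] = Σ_k Σ_s |k-s| · P(K=k)P(S=s)
 = 1·0.1872 + 5·0.156 + 7·0.1768 + 5·0.1728 + 1·0.144 + 1·0.1632
 = 0.1872 + 0.78 + 1.2376 + 0.864 + 0.144 + 0.1632
 = 3.376

3.376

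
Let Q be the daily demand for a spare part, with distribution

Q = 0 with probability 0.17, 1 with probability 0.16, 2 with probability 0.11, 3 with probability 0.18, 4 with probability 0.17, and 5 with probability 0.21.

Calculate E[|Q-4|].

E[|Q-4|] = Σ |q-4|·P(Q=q)
 = 4·0.17 + 3·0.16 + 2·0.11 + 1·0.18 + 0·0.17 + 1·0.21
 = 0.68 + 0.48 + 0.22 + 0.18 + 0 + 0.21
 = 1.77

1.77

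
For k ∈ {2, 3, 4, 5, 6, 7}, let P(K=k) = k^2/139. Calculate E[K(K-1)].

E[K(K-1)] = Σ k(k-1)·P(K=k)
 = 2·4/139 + 6·9/139 + 12·16/139 + 20·25/139 + 30·36/139 + 42·49/139
 = 8/139 + 54/139 + 192/139 + 500/139 + 1080/139 + 2058/139
 = 28

28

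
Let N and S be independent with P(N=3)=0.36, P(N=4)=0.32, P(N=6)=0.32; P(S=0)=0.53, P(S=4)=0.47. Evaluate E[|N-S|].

2.7384

E[|N-S|] = Σ_n Σ_s |n-s| · P(N=n)P(S=s)
 = 3·0.1908 + 1·0.1692 + 4·0.1696 + 0·0.1504 + 6·0.1696 + 2·0.1504
 = 0.5724 + 0.1692 + 0.6784 + 0 + 1.0176 + 0.3008
 = 2.7384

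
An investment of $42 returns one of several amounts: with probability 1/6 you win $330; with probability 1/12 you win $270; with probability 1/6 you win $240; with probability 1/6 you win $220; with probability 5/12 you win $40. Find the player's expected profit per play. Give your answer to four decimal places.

128.8333

E[payout] = 330·1/6 + 270·1/12 + 240·1/6 + 220·1/6 + 40·5/12
 = 55 + 45/2 + 40 + 110/3 + 50/3
 = 1025/6
Net = 1025/6 - 42 = 773/6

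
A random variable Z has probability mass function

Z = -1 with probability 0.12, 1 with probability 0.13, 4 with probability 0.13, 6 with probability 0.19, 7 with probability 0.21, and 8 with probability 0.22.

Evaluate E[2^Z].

E[2^Z] = Σ 2^z·P(Z=z)
 = 0.5·0.12 + 2·0.13 + 16·0.13 + 64·0.19 + 128·0.21 + 256·0.22
 = 0.06 + 0.26 + 2.08 + 12.16 + 26.88 + 56.32
 = 97.76

97.76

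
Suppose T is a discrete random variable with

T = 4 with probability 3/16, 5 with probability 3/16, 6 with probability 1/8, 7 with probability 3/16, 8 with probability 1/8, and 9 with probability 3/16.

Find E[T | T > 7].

P(T > 7) = 1/8 + 3/16 = 5/16.
E[T | T > 7] = [8·1/8 + 9·3/16] / (5/16)
 = 43/16 / (5/16)
 = 43/5

8.6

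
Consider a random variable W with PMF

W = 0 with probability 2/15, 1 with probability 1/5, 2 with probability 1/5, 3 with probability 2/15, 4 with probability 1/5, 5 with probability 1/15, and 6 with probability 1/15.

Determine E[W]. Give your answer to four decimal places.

2.5333

E[W] = Σ w·P(W=w)
 = 0·2/15 + 1·1/5 + 2·1/5 + 3·2/15 + 4·1/5 + 5·1/15 + 6·1/15
 = 0 + 1/5 + 2/5 + 2/5 + 4/5 + 1/3 + 2/5
 = 38/15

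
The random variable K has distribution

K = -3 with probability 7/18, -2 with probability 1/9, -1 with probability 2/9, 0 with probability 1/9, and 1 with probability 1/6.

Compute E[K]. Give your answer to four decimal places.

E[K] = Σ k·P(K=k)
 = (-3)·7/18 + (-2)·1/9 + (-1)·2/9 + 0·1/9 + 1·1/6
 = (-7/6) + (-2/9) + (-2/9) + 0 + 1/6
 = -13/9

-1.4444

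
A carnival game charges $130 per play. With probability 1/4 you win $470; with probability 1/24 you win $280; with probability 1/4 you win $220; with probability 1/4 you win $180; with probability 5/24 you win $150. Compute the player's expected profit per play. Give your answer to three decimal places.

E[payout] = 470·1/4 + 280·1/24 + 220·1/4 + 180·1/4 + 150·5/24
 = 235/2 + 35/3 + 55 + 45 + 125/4
 = 3125/12
Net = 3125/12 - 130 = 1565/12

130.417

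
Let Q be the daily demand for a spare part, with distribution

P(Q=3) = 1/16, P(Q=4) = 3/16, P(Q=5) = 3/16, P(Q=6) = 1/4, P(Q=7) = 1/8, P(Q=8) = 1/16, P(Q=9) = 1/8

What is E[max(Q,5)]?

6.1875

E[max(Q,5)] = Σ max(q,5)·P(Q=q)
 = 5·1/16 + 5·3/16 + 5·3/16 + 6·1/4 + 7·1/8 + 8·1/16 + 9·1/8
 = 5/16 + 15/16 + 15/16 + 3/2 + 7/8 + 1/2 + 9/8
 = 99/16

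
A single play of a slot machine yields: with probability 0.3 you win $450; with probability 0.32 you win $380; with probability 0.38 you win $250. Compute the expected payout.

E[payout] = 450·0.3 + 380·0.32 + 250·0.38
 = 135 + 121.6 + 95
 = 351.6

351.6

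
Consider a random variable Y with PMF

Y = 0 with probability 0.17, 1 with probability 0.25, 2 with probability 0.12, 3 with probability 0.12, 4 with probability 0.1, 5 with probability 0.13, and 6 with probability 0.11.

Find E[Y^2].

E[Y^2] = Σ y^2·P(Y=y)
 = 0·0.17 + 1·0.25 + 4·0.12 + 9·0.12 + 16·0.1 + 25·0.13 + 36·0.11
 = 0 + 0.25 + 0.48 + 1.08 + 1.6 + 3.25 + 3.96
 = 10.62

10.62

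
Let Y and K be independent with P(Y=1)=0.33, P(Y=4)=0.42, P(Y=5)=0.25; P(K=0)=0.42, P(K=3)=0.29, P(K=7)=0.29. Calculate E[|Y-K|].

E[|Y-K|] = Σ_y Σ_k |y-k| · P(Y=y)P(K=k)
 = 1·0.1386 + 2·0.0957 + 6·0.0957 + 4·0.1764 + 1·0.1218 + 3·0.1218 + 5·0.105 + 2·0.0725 + 2·0.0725
 = 0.1386 + 0.1914 + 0.5742 + 0.7056 + 0.1218 + 0.3654 + 0.525 + 0.145 + 0.145
 = 2.912

2.912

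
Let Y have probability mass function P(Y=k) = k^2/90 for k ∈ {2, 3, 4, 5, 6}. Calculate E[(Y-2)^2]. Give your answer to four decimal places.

E[(Y-2)^2] = Σ (y-2)^2·P(Y=y)
 = 0·2/45 + 1·1/10 + 4·8/45 + 9·5/18 + 16·2/5
 = 0 + 1/10 + 32/45 + 5/2 + 32/5
 = 437/45

9.7111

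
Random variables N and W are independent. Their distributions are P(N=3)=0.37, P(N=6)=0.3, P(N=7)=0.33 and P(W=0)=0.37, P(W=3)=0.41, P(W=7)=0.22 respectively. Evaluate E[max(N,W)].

E[max(N,W)] = Σ_n Σ_w max(n,w) · P(N=n)P(W=w)
 = 3·0.1369 + 3·0.1517 + 7·0.0814 + 6·0.111 + 6·0.123 + 7·0.066 + 7·0.1221 + 7·0.1353 + 7·0.0726
 = 0.4107 + 0.4551 + 0.5698 + 0.666 + 0.738 + 0.462 + 0.8547 + 0.9471 + 0.5082
 = 5.6116

5.6116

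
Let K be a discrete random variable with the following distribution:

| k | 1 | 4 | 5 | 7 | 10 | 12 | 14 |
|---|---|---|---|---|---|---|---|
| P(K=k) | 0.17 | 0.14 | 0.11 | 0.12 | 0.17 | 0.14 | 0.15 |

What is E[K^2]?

E[K^2] = Σ k^2·P(K=k)
 = 1·0.17 + 16·0.14 + 25·0.11 + 49·0.12 + 100·0.17 + 144·0.14 + 196·0.15
 = 0.17 + 2.24 + 2.75 + 5.88 + 17 + 20.16 + 29.4
 = 77.6

77.6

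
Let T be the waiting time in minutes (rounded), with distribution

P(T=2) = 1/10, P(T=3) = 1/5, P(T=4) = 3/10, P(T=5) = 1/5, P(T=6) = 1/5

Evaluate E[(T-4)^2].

E[(T-4)^2] = Σ (t-4)^2·P(T=t)
 = 4·1/10 + 1·1/5 + 0·3/10 + 1·1/5 + 4·1/5
 = 2/5 + 1/5 + 0 + 1/5 + 4/5
 = 8/5

1.6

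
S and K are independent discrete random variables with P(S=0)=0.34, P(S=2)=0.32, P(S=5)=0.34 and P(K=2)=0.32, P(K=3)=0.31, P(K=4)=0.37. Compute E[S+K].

5.39

E[S+K] = Σ_s Σ_k (s+k) · P(S=s)P(K=k)
 = 2·0.1088 + 3·0.1054 + 4·0.1258 + 4·0.1024 + 5·0.0992 + 6·0.1184 + 7·0.1088 + 8·0.1054 + 9·0.1258
 = 0.2176 + 0.3162 + 0.5032 + 0.4096 + 0.496 + 0.7104 + 0.7616 + 0.8432 + 1.1322
 = 5.39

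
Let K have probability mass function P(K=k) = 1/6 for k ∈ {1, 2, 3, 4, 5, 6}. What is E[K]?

3.5

E[K] = Σ k·P(K=k)
 = 1·1/6 + 2·1/6 + 3·1/6 + 4·1/6 + 5·1/6 + 6·1/6
 = 1/6 + 1/3 + 1/2 + 2/3 + 5/6 + 1
 = 7/2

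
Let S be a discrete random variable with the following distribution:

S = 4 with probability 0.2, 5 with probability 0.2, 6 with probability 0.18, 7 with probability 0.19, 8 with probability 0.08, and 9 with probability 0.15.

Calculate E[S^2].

41.26

E[S^2] = Σ s^2·P(S=s)
 = 16·0.2 + 25·0.2 + 36·0.18 + 49·0.19 + 64·0.08 + 81·0.15
 = 3.2 + 5 + 6.48 + 9.31 + 5.12 + 12.15
 = 41.26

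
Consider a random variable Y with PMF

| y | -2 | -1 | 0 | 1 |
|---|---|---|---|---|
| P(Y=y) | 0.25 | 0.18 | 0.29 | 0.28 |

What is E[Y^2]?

E[Y^2] = Σ y^2·P(Y=y)
 = 4·0.25 + 1·0.18 + 0·0.29 + 1·0.28
 = 1 + 0.18 + 0 + 0.28
 = 1.46

1.46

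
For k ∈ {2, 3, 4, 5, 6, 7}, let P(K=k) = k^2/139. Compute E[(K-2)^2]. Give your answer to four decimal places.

E[(K-2)^2] = Σ (k-2)^2·P(K=k)
 = 0·4/139 + 1·9/139 + 4·16/139 + 9·25/139 + 16·36/139 + 25·49/139
 = 0 + 9/139 + 64/139 + 225/139 + 576/139 + 1225/139
 = 2099/139

15.1007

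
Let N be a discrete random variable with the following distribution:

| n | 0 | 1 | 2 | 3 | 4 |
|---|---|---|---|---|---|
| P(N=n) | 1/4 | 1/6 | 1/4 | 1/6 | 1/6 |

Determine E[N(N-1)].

3.5

E[N(N-1)] = Σ n(n-1)·P(N=n)
 = 0·1/4 + 0·1/6 + 2·1/4 + 6·1/6 + 12·1/6
 = 0 + 0 + 1/2 + 1 + 2
 = 7/2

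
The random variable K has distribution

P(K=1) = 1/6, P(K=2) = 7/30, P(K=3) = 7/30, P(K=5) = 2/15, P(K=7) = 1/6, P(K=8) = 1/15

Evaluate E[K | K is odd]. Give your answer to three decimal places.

3.857

P(K is odd) = 1/6 + 7/30 + 2/15 + 1/6 = 7/10.
E[K | K is odd] = [1·1/6 + 3·7/30 + 5·2/15 + 7·1/6] / (7/10)
 = 27/10 / (7/10)
 = 27/7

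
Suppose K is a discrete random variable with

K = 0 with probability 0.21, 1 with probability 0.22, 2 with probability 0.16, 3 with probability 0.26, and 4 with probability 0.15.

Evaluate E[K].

1.92

E[K] = Σ k·P(K=k)
 = 0·0.21 + 1·0.22 + 2·0.16 + 3·0.26 + 4·0.15
 = 0 + 0.22 + 0.32 + 0.78 + 0.6
 = 1.92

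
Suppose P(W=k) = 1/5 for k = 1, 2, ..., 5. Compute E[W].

E[W] = Σ w·P(W=w)
 = 1·1/5 + 2·1/5 + 3·1/5 + 4·1/5 + 5·1/5
 = 1/5 + 2/5 + 3/5 + 4/5 + 1
 = 3

3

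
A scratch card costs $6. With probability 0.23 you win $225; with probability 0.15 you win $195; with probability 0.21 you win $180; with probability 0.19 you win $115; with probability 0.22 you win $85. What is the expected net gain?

153.35

E[payout] = 225·0.23 + 195·0.15 + 180·0.21 + 115·0.19 + 85·0.22
 = 51.75 + 29.25 + 37.8 + 21.85 + 18.7
 = 159.35
Net = 159.35 - 6 = 153.35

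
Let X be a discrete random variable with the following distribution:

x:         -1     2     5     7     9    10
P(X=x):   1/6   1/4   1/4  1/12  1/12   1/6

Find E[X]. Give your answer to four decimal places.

4.5833

E[X] = Σ x·P(X=x)
 = (-1)·1/6 + 2·1/4 + 5·1/4 + 7·1/12 + 9·1/12 + 10·1/6
 = (-1/6) + 1/2 + 5/4 + 7/12 + 3/4 + 5/3
 = 55/12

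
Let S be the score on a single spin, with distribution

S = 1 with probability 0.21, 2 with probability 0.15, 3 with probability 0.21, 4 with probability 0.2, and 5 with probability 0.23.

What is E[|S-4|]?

E[|S-4|] = Σ |s-4|·P(S=s)
 = 3·0.21 + 2·0.15 + 1·0.21 + 0·0.2 + 1·0.23
 = 0.63 + 0.3 + 0.21 + 0 + 0.23
 = 1.37

1.37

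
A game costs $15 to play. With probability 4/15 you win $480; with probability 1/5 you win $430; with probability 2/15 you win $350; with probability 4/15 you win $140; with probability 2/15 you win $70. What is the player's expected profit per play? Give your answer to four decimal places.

E[payout] = 480·4/15 + 430·1/5 + 350·2/15 + 140·4/15 + 70·2/15
 = 128 + 86 + 140/3 + 112/3 + 28/3
 = 922/3
Net = 922/3 - 15 = 877/3

292.3333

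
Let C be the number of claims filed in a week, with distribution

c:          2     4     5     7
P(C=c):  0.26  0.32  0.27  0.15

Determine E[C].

E[C] = Σ c·P(C=c)
 = 2·0.26 + 4·0.32 + 5·0.27 + 7·0.15
 = 0.52 + 1.28 + 1.35 + 1.05
 = 4.2

4.2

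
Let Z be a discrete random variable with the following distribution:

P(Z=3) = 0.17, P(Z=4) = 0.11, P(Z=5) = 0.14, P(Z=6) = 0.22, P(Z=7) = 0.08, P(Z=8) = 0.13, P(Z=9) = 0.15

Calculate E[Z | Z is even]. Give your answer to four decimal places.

6.0870

P(Z is even) = 0.11 + 0.22 + 0.13 = 0.46.
E[Z | Z is even] = [4·0.11 + 6·0.22 + 8·0.13] / 0.46
 = 2.8 / 0.46
 = 140/23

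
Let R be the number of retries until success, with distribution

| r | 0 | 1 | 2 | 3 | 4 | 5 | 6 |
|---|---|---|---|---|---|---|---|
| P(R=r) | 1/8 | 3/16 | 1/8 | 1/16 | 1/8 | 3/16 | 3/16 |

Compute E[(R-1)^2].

9.3125

E[(R-1)^2] = Σ (r-1)^2·P(R=r)
 = 1·1/8 + 0·3/16 + 1·1/8 + 4·1/16 + 9·1/8 + 16·3/16 + 25·3/16
 = 1/8 + 0 + 1/8 + 1/4 + 9/8 + 3 + 75/16
 = 149/16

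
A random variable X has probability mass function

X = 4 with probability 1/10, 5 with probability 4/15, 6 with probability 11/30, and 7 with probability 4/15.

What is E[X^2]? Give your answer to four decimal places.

34.5333

E[X^2] = Σ x^2·P(X=x)
 = 16·1/10 + 25·4/15 + 36·11/30 + 49·4/15
 = 8/5 + 20/3 + 66/5 + 196/15
 = 518/15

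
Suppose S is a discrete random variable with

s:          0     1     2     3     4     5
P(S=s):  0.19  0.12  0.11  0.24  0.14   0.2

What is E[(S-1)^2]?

5.72

E[(S-1)^2] = Σ (s-1)^2·P(S=s)
 = 1·0.19 + 0·0.12 + 1·0.11 + 4·0.24 + 9·0.14 + 16·0.2
 = 0.19 + 0 + 0.11 + 0.96 + 1.26 + 3.2
 = 5.72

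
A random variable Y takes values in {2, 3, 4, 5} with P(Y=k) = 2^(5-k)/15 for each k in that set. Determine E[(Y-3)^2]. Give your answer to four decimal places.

E[(Y-3)^2] = Σ (y-3)^2·P(Y=y)
 = 1·8/15 + 0·4/15 + 1·2/15 + 4·1/15
 = 8/15 + 0 + 2/15 + 4/15
 = 14/15

0.9333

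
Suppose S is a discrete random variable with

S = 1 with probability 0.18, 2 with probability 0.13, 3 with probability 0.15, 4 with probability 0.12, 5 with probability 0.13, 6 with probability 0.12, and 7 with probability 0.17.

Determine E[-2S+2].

-5.86

E[-2S+2] = Σ (-2s+2)·P(S=s)
 = 0·0.18 + (-2)·0.13 + (-4)·0.15 + (-6)·0.12 + (-8)·0.13 + (-10)·0.12 + (-12)·0.17
 = 0 + (-0.26) + (-0.6) + (-0.72) + (-1.04) + (-1.2) + (-2.04)
 = -5.86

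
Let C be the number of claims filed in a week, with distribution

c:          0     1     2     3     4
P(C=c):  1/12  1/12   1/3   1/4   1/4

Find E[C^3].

25.5

E[C^3] = Σ c^3·P(C=c)
 = 0·1/12 + 1·1/12 + 8·1/3 + 27·1/4 + 64·1/4
 = 0 + 1/12 + 8/3 + 27/4 + 16
 = 51/2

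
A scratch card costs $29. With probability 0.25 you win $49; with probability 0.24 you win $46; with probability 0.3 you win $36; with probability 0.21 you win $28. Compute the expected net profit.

E[payout] = 49·0.25 + 46·0.24 + 36·0.3 + 28·0.21
 = 12.25 + 11.04 + 10.8 + 5.88
 = 39.97
Net = 39.97 - 29 = 10.97

10.97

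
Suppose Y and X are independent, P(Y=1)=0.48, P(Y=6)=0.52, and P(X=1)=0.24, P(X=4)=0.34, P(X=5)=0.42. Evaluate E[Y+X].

7.3

E[Y+X] = Σ_y Σ_x (y+x) · P(Y=y)P(X=x)
 = 2·0.1152 + 5·0.1632 + 6·0.2016 + 7·0.1248 + 10·0.1768 + 11·0.2184
 = 0.2304 + 0.816 + 1.2096 + 0.8736 + 1.768 + 2.4024
 = 7.3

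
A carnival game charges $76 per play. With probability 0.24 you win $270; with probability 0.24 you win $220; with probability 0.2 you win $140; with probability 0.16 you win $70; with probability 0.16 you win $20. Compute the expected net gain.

84

E[payout] = 270·0.24 + 220·0.24 + 140·0.2 + 70·0.16 + 20·0.16
 = 64.8 + 52.8 + 28 + 11.2 + 3.2
 = 160
Net = 160 - 76 = 84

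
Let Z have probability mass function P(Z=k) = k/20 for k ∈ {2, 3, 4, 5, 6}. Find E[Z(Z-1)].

E[Z(Z-1)] = Σ z(z-1)·P(Z=z)
 = 2·1/10 + 6·3/20 + 12·1/5 + 20·1/4 + 30·3/10
 = 1/5 + 9/10 + 12/5 + 5 + 9
 = 35/2

17.5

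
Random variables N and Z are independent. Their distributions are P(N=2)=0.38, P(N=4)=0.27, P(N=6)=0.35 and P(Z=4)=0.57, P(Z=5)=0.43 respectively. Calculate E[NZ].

E[NZ] = Σ_n Σ_z nz · P(N=n)P(Z=z)
 = 8·0.2166 + 10·0.1634 + 16·0.1539 + 20·0.1161 + 24·0.1995 + 30·0.1505
 = 1.7328 + 1.634 + 2.4624 + 2.322 + 4.788 + 4.515
 = 17.4542

17.4542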